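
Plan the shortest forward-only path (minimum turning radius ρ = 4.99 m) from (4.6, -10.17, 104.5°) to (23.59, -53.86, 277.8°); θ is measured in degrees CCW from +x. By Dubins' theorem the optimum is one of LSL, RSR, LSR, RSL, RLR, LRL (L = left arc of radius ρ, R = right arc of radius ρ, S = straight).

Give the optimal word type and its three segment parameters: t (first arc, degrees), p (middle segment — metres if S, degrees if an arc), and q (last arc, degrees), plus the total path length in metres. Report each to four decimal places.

RSR: t = 183.0793°, p = 46.5381 m, q = 3.6207°, L = 62.7982 m

Let ψ = atan2(Δy, Δx) = atan2(-43.69, 18.99) = -66.5077° be the start→goal bearing.
Normalize: d = |goal − start| / ρ = 47.638600/4.99 = 9.546814, α = (θ_start − ψ) mod 360° = 171.0077° = 2.984647 rad, β = (θ_goal − ψ) mod 360° = 344.3077° = 6.009302 rad.
Common terms: sin α = 0.156302, cos α = -0.987709, sin β = -0.270472, cos β = 0.962728, cos(α−β) = -0.993171, d² = 91.141650. Work in radians in the unit-radius frame; every candidate has L = ρ·(t + p + q).
LSL: p² = 2 + d² − 2cos(α−β) + 2d(sin α − sin β) = 103.276652; p = √p² = 10.162512; φ = atan2(cos β − cos α, d + sin α − sin β) = 0.193123 rad; t = (φ − α) mod 2π = 3.491661 rad, q = (β − φ) mod 2π = 5.816180 rad → L = 4.99·(3.491661 + 10.162512 + 5.816180) = 4.99·19.470353 = 97.157062 m
RSR: p² = 2 + d² − 2cos(α−β) + 2d(sin β − sin α) = 86.979330; p = √p² = 9.326271; φ = atan2(cos α − cos β, d − sin α + sin β) = -0.210689 rad; t = (α − φ) mod 2π = 3.195336 rad, q = (φ − β) mod 2π = 0.063194 rad → L = 4.99·(3.195336 + 9.326271 + 0.063194) = 4.99·12.584801 = 62.798155 m
LSR: p² = d² − 2 + 2cos(α−β) + 2d(sin α + sin β) = 84.975402; p = √p² = 9.218210; φ = atan2(−cos α − cos β, d + sin α + sin β) − atan2(−2, p) = 0.216299 rad; t = (φ − α) mod 2π = 3.514837 rad, q = (φ − β) mod 2π = 0.490182 rad → L = 4.99·(3.514837 + 9.218210 + 0.490182) = 4.99·13.223230 = 65.983916 m
RSL: p² = d² − 2 + 2cos(α−β) − 2d(sin α + sin β) = 89.335215; p = √p² = 9.451731; φ = atan2(cos α + cos β, d − sin α − sin β) − atan2(2, p) = -0.211111 rad; t = (α − φ) mod 2π = 3.195758 rad, q = (β − φ) mod 2π = 6.220414 rad → L = 4.99·(3.195758 + 9.451731 + 6.220414) = 4.99·18.867903 = 94.150835 m
RLR: c = (6 − d² + 2cos(α−β) + 2d(sin α − sin β))/8 = -9.872416, |c| > 1 → infeasible
LRL: c = (6 − d² + 2cos(α−β) − 2d(sin α − sin β))/8 = -11.909582, |c| > 1 → infeasible
Shortest: RSR with L = 62.798155 m ≈ 62.7982 m
Convert RSR to answer units (arcs ×180/π): t = 3.195336·180/π = 183.0793°, p = ρ·p = 4.99·9.326271 = 46.5381 m, q = 0.063194·180/π = 3.6207°, L = 62.7982 m.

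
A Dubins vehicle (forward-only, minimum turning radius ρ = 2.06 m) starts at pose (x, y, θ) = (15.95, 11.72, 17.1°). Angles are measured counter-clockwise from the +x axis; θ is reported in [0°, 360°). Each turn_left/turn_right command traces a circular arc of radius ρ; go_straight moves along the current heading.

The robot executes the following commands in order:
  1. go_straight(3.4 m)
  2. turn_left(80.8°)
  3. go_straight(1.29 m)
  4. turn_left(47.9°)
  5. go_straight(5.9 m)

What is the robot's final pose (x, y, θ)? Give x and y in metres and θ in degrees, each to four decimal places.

(14.6948, 20.9865, 145.8000°)

set_pose: (x, y, θ) = (15.9500, 11.7200, 17.1000°), ρ = 2.06
go_straight(3.4): x += 3.4·cos θ, y += 3.4·sin θ → (19.1997, 12.7197, 17.1000°)
turn_left(80.8°): centre at ρ to the left, rotate +80.8° → (20.6344, 14.9718, 97.9000°)
go_straight(1.29): x += 1.29·cos θ, y += 1.29·sin θ → (20.4571, 16.2496, 97.9000°)
turn_left(47.9°): centre at ρ to the left, rotate +47.9° → (19.5746, 17.6702, 145.8000°)
go_straight(5.9): x += 5.9·cos θ, y += 5.9·sin θ → (14.6948, 20.9865, 145.8000°)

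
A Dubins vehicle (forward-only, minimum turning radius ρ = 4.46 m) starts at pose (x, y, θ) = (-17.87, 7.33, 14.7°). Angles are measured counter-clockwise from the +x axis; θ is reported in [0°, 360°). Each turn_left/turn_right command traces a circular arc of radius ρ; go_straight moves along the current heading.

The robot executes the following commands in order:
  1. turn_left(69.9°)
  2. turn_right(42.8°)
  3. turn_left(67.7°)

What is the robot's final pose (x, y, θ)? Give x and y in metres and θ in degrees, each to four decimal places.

(-11.8626, 18.9430, 109.5000°)

set_pose: (x, y, θ) = (-17.8700, 7.3300, 14.7000°), ρ = 4.46
turn_left(69.9°): centre at ρ to the left, rotate +69.9° → (-14.5616, 11.2243, 84.6000°)
turn_right(42.8°): centre at ρ to the right, rotate −42.8° → (-13.0941, 14.1294, 41.8000°)
turn_left(67.7°): centre at ρ to the left, rotate +67.7° → (-11.8626, 18.9430, 109.5000°)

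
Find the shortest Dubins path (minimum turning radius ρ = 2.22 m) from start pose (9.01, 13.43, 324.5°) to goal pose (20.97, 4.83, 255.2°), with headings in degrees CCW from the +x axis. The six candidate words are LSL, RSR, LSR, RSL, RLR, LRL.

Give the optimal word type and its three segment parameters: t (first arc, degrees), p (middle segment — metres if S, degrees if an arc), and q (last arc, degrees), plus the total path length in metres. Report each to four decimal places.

Let ψ = atan2(Δy, Δx) = atan2(-8.60, 11.96) = -35.7185° be the start→goal bearing.
Normalize: d = |goal − start| / ρ = 14.730974/2.22 = 6.635574, α = (θ_start − ψ) mod 360° = 0.2185° = 0.003814 rad, β = (θ_goal − ψ) mod 360° = 290.9185° = 5.077486 rad.
Common terms: sin α = 0.003814, cos α = 0.999993, sin β = -0.934089, cos β = 0.357040, cos(α−β) = 0.353475, d² = 44.030842. Work in radians in the unit-radius frame; every candidate has L = ρ·(t + p + q).
LSL: p² = 2 + d² − 2cos(α−β) + 2d(sin α − sin β) = 57.770944; p = √p² = 7.600720; φ = atan2(cos β − cos α, d + sin α − sin β) = -0.084692 rad; t = (φ − α) mod 2π = 6.194679 rad, q = (β − φ) mod 2π = 5.162179 rad → L = 2.22·(6.194679 + 7.600720 + 5.162179) = 2.22·18.957577 = 42.085822 m
RSR: p² = 2 + d² − 2cos(α−β) + 2d(sin β − sin α) = 32.876840; p = √p² = 5.733833; φ = atan2(cos α − cos β, d − sin α + sin β) = 0.112369 rad; t = (α − φ) mod 2π = 6.174630 rad, q = (φ − β) mod 2π = 1.318068 rad → L = 2.22·(6.174630 + 5.733833 + 1.318068) = 2.22·13.226531 = 29.362900 m
LSR: p² = d² − 2 + 2cos(α−β) + 2d(sin α + sin β) = 30.391976; p = √p² = 5.512892; φ = atan2(−cos α − cos β, d + sin α + sin β) − atan2(−2, p) = 0.114504 rad; t = (φ − α) mod 2π = 0.110690 rad, q = (φ − β) mod 2π = 1.320203 rad → L = 2.22·(0.110690 + 5.512892 + 1.320203) = 2.22·6.943785 = 15.415202 m
RSL: p² = d² − 2 + 2cos(α−β) − 2d(sin α + sin β) = 55.083607; p = √p² = 7.421833; φ = atan2(cos α + cos β, d − sin α − sin β) − atan2(2, p) = -0.085747 rad; t = (α − φ) mod 2π = 0.089561 rad, q = (β − φ) mod 2π = 5.163233 rad → L = 2.22·(0.089561 + 7.421833 + 5.163233) = 2.22·12.674627 = 28.137672 m
RLR: c = (6 − d² + 2cos(α−β) + 2d(sin α − sin β))/8 = -3.109605, |c| > 1 → infeasible
LRL: c = (6 − d² + 2cos(α−β) − 2d(sin α − sin β))/8 = -6.221368, |c| > 1 → infeasible
Shortest: LSR with L = 15.415202 m ≈ 15.4152 m
Convert LSR to answer units (arcs ×180/π): t = 0.110690·180/π = 6.3421°, p = ρ·p = 2.22·5.512892 = 12.2386 m, q = 1.320203·180/π = 75.6421°, L = 15.4152 m.

LSR: t = 6.3421°, p = 12.2386 m, q = 75.6421°, L = 15.4152 m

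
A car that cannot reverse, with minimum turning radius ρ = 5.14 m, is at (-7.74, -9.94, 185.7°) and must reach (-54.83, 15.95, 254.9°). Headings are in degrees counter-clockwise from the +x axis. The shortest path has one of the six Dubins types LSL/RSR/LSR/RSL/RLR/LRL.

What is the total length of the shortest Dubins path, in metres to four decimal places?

Let ψ = atan2(Δy, Δx) = atan2(25.89, -47.09) = 151.1981° be the start→goal bearing.
Normalize: d = |goal − start| / ρ = 53.737884/5.14 = 10.454841, α = (θ_start − ψ) mod 360° = 34.5019° = 0.602172 rad, β = (θ_goal − ψ) mod 360° = 103.7019° = 1.809940 rad.
Common terms: sin α = 0.566434, cos α = 0.824107, sin β = 0.971541, cos β = -0.236871, cos(α−β) = 0.355107, d² = 109.303706. Work in radians in the unit-radius frame; every candidate has L = ρ·(t + p + q).
LSL: p² = 2 + d² − 2cos(α−β) + 2d(sin α − sin β) = 102.122826; p = √p² = 10.105584; φ = atan2(cos β − cos α, d + sin α − sin β) = -0.105183 rad; t = (φ − α) mod 2π = 5.575830 rad, q = (β − φ) mod 2π = 1.915123 rad → L = 5.14·(5.575830 + 10.105584 + 1.915123) = 5.14·17.596537 = 90.446200 m
RSR: p² = 2 + d² − 2cos(α−β) + 2d(sin β − sin α) = 119.064159; p = √p² = 10.911652; φ = atan2(cos α − cos β, d − sin α + sin β) = 0.097387 rad; t = (α − φ) mod 2π = 0.504785 rad, q = (φ − β) mod 2π = 4.570633 rad → L = 5.14·(0.504785 + 10.911652 + 4.570633) = 5.14·15.987070 = 82.173539 m
LSR: p² = d² − 2 + 2cos(α−β) + 2d(sin α + sin β) = 140.172490; p = √p² = 11.839446; φ = atan2(−cos α − cos β, d + sin α + sin β) − atan2(−2, p) = 0.118420 rad; t = (φ − α) mod 2π = 5.799434 rad, q = (φ − β) mod 2π = 4.591666 rad → L = 5.14·(5.799434 + 11.839446 + 4.591666) = 5.14·22.230546 = 114.265004 m
RSL: p² = d² − 2 + 2cos(α−β) − 2d(sin α + sin β) = 75.855351; p = √p² = 8.709498; φ = atan2(cos α + cos β, d − sin α − sin β) − atan2(2, p) = -0.159959 rad; t = (α − φ) mod 2π = 0.762131 rad, q = (β − φ) mod 2π = 1.969899 rad → L = 5.14·(0.762131 + 8.709498 + 1.969899) = 5.14·11.441528 = 58.809455 m
RLR: c = (6 − d² + 2cos(α−β) + 2d(sin α − sin β))/8 = -13.883020, |c| > 1 → infeasible
LRL: c = (6 − d² + 2cos(α−β) − 2d(sin α − sin β))/8 = -11.765353, |c| > 1 → infeasible
Shortest: RSL with L = 58.809455 m ≈ 58.8095 m

58.8095 m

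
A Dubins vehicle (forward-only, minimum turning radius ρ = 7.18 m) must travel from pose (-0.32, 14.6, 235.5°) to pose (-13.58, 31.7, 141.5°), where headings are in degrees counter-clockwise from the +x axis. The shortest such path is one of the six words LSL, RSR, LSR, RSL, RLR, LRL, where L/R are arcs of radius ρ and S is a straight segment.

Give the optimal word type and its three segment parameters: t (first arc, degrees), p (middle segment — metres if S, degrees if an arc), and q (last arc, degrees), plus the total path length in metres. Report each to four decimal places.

LRL: t = 10.9829°, p = 199.6152°, q = 94.6323°, L = 38.2498 m

Let ψ = atan2(Δy, Δx) = atan2(17.10, -13.26) = 127.7914° be the start→goal bearing.
Normalize: d = |goal − start| / ρ = 21.638798/7.18 = 3.013760, α = (θ_start − ψ) mod 360° = 107.7086° = 1.879870 rad, β = (θ_goal − ψ) mod 360° = 13.7086° = 0.239261 rad.
Common terms: sin α = 0.952616, cos α = -0.304176, sin β = 0.236984, cos β = 0.971513, cos(α−β) = -0.069756, d² = 9.082751. Work in radians in the unit-radius frame; every candidate has L = ρ·(t + p + q).
LSL: p² = 2 + d² − 2cos(α−β) + 2d(sin α − sin β) = 15.535747; p = √p² = 3.941541; φ = atan2(cos β − cos α, d + sin α − sin β) = 0.329587 rad; t = (φ − α) mod 2π = 4.732903 rad, q = (β − φ) mod 2π = 6.192859 rad → L = 7.18·(4.732903 + 3.941541 + 6.192859) = 7.18·14.867302 = 106.747230 m
RSR: p² = 2 + d² − 2cos(α−β) + 2d(sin β − sin α) = 6.908781; p = √p² = 2.628456; φ = atan2(cos α − cos β, d − sin α + sin β) = -0.506750 rad; t = (α − φ) mod 2π = 2.386620 rad, q = (φ − β) mod 2π = 5.537175 rad → L = 7.18·(2.386620 + 2.628456 + 5.537175) = 7.18·10.552251 = 75.765160 m
LSR: p² = d² − 2 + 2cos(α−β) + 2d(sin α + sin β) = 14.113576; p = √p² = 3.756804; φ = atan2(−cos α − cos β, d + sin α + sin β) − atan2(−2, p) = 0.331756 rad; t = (φ − α) mod 2π = 4.735072 rad, q = (φ − β) mod 2π = 0.092496 rad → L = 7.18·(4.735072 + 3.756804 + 0.092496) = 7.18·8.584371 = 61.635787 m
RSL: p² = d² − 2 + 2cos(α−β) − 2d(sin α + sin β) = -0.227101 < 0 → infeasible
RLR: c = (6 − d² + 2cos(α−β) + 2d(sin α − sin β))/8 = 0.136402; p = 2π − arccos c = 4.849218 rad; φ = atan2(cos α − cos β, d − sin α + sin β) = -0.506750 rad; t = (α − φ + p/2) mod 2π = 4.811229 rad, q = (α − β − t + p) mod 2π = 1.678599 rad → L = 7.18·(4.811229 + 4.849218 + 1.678599) = 7.18·11.339045 = 81.414346 m
LRL: c = (6 − d² + 2cos(α−β) − 2d(sin α − sin β))/8 = -0.941968; p = 2π − arccos c = 3.483943 rad; φ = atan2(cos β − cos α, d + sin α − sin β) = 0.329587 rad; t = (φ − α + p/2) mod 2π = 0.191689 rad, q = (β − α − t + p) mod 2π = 1.651645 rad → L = 7.18·(0.191689 + 3.483943 + 1.651645) = 7.18·5.327276 = 38.249841 m
Shortest: LRL with L = 38.249841 m ≈ 38.2498 m
Convert LRL to answer units (arcs ×180/π): t = 0.191689·180/π = 10.9829°, p = 3.483943·180/π = 199.6152°, q = 1.651645·180/π = 94.6323°, L = 38.2498 m.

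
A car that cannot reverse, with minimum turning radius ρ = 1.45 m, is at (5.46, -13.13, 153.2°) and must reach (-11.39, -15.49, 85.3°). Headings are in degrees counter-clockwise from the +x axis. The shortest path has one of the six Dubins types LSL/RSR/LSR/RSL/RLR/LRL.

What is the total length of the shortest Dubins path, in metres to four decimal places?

18.3909 m

Let ψ = atan2(Δy, Δx) = atan2(-2.36, -16.85) = -172.0271° be the start→goal bearing.
Normalize: d = |goal − start| / ρ = 17.014467/1.45 = 11.734115, α = (θ_start − ψ) mod 360° = 325.2271° = 5.676283 rad, β = (θ_goal − ψ) mod 360° = 257.3271° = 4.491204 rad.
Common terms: sin α = -0.570326, cos α = 0.821419, sin β = -0.975638, cos β = -0.219386, cos(α−β) = 0.376224, d² = 137.689465. Work in radians in the unit-radius frame; every candidate has L = ρ·(t + p + q).
LSL: p² = 2 + d² − 2cos(α−β) + 2d(sin α − sin β) = 148.448983; p = √p² = 12.183964; φ = atan2(cos β − cos α, d + sin α − sin β) = -0.085528 rad; t = (φ − α) mod 2π = 0.521374 rad, q = (β − φ) mod 2π = 4.576733 rad → L = 1.45·(0.521374 + 12.183964 + 4.576733) = 1.45·17.282071 = 25.059003 m
RSR: p² = 2 + d² − 2cos(α−β) + 2d(sin β − sin α) = 129.425050; p = √p² = 11.376513; φ = atan2(cos α − cos β, d − sin α + sin β) = 0.091615 rad; t = (α − φ) mod 2π = 5.584668 rad, q = (φ − β) mod 2π = 1.883596 rad → L = 1.45·(5.584668 + 11.376513 + 1.883596) = 1.45·18.844777 = 27.324927 m
LSR: p² = d² − 2 + 2cos(α−β) + 2d(sin α + sin β) = 100.160873; p = √p² = 10.008040; φ = atan2(−cos α − cos β, d + sin α + sin β) − atan2(−2, p) = 0.138218 rad; t = (φ − α) mod 2π = 0.745121 rad, q = (φ − β) mod 2π = 1.930199 rad → L = 1.45·(0.745121 + 10.008040 + 1.930199) = 1.45·12.683360 = 18.390872 m
RSL: p² = d² − 2 + 2cos(α−β) − 2d(sin α + sin β) = 172.722954; p = √p² = 13.142410; φ = atan2(cos α + cos β, d − sin α − sin β) − atan2(2, p) = -0.105718 rad; t = (α − φ) mod 2π = 5.782001 rad, q = (β − φ) mod 2π = 4.596922 rad → L = 1.45·(5.782001 + 13.142410 + 4.596922) = 1.45·23.521334 = 34.105934 m
RLR: c = (6 − d² + 2cos(α−β) + 2d(sin α − sin β))/8 = -15.178131, |c| > 1 → infeasible
LRL: c = (6 − d² + 2cos(α−β) − 2d(sin α − sin β))/8 = -17.556123, |c| > 1 → infeasible
Shortest: LSR with L = 18.390872 m ≈ 18.3909 m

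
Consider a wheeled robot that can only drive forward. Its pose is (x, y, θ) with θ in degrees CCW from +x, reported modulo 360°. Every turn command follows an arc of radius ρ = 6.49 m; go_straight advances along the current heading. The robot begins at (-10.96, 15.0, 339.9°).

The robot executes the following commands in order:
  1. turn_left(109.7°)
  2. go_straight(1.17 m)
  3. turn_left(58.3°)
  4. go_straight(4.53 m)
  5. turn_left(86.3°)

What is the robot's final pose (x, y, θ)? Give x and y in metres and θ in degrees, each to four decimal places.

set_pose: (x, y, θ) = (-10.9600, 15.0000, 339.9000°), ρ = 6.49
turn_left(109.7°): centre at ρ to the left, rotate +109.7° → (-2.2398, 21.0494, 449.6000° ≡ 89.6000°)
go_straight(1.17): x += 1.17·cos θ, y += 1.17·sin θ → (-2.2316, 22.2194, 89.6000°)
turn_left(58.3°): centre at ρ to the left, rotate +58.3° → (-5.2727, 27.7625, 147.9000°)
go_straight(4.53): x += 4.53·cos θ, y += 4.53·sin θ → (-9.1102, 30.1698, 147.9000°)
turn_left(86.3°): centre at ρ to the left, rotate +86.3° → (-17.8227, 28.4683, 234.2000°)

(-17.8227, 28.4683, 234.2000°)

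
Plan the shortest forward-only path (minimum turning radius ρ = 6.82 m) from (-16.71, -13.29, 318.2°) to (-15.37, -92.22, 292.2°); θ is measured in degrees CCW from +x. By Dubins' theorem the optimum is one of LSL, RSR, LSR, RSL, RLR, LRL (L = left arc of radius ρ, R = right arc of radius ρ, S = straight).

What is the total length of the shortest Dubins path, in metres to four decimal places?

Let ψ = atan2(Δy, Δx) = atan2(-78.93, 1.34) = -89.0274° be the start→goal bearing.
Normalize: d = |goal − start| / ρ = 78.941374/6.82 = 11.574981, α = (θ_start − ψ) mod 360° = 47.2274° = 0.824273 rad, β = (θ_goal − ψ) mod 360° = 21.2274° = 0.370488 rad.
Common terms: sin α = 0.734054, cos α = 0.679091, sin β = 0.362070, cos β = 0.932151, cos(α−β) = 0.898794, d² = 133.980197. Work in radians in the unit-radius frame; every candidate has L = ρ·(t + p + q).
LSL: p² = 2 + d² − 2cos(α−β) + 2d(sin α − sin β) = 142.794034; p = √p² = 11.949646; φ = atan2(cos β − cos α, d + sin α − sin β) = 0.021179 rad; t = (φ − α) mod 2π = 5.480091 rad, q = (β − φ) mod 2π = 0.349309 rad → L = 6.82·(5.480091 + 11.949646 + 0.349309) = 6.82·17.779045 = 121.253090 m
RSR: p² = 2 + d² − 2cos(α−β) + 2d(sin β − sin α) = 125.571183; p = √p² = 11.205855; φ = atan2(cos α − cos β, d − sin α + sin β) = -0.022585 rad; t = (α − φ) mod 2π = 0.846858 rad, q = (φ − β) mod 2π = 5.890113 rad → L = 6.82·(0.846858 + 11.205855 + 5.890113) = 6.82·17.942826 = 122.370072 m
LSR: p² = d² − 2 + 2cos(α−β) + 2d(sin α + sin β) = 159.153026; p = √p² = 12.615587; φ = atan2(−cos α − cos β, d + sin α + sin β) − atan2(−2, p) = 0.030746 rad; t = (φ − α) mod 2π = 5.489658 rad, q = (φ − β) mod 2π = 5.943443 rad → L = 6.82·(5.489658 + 12.615587 + 5.943443) = 6.82·24.048688 = 164.012050 m
RSL: p² = d² − 2 + 2cos(α−β) − 2d(sin α + sin β) = 108.402543; p = √p² = 10.411654; φ = atan2(cos α + cos β, d − sin α − sin β) − atan2(2, p) = -0.037214 rad; t = (α − φ) mod 2π = 0.861488 rad, q = (β − φ) mod 2π = 0.407702 rad → L = 6.82·(0.861488 + 10.411654 + 0.407702) = 6.82·11.680844 = 79.663355 m
RLR: c = (6 − d² + 2cos(α−β) + 2d(sin α − sin β))/8 = -14.696398, |c| > 1 → infeasible
LRL: c = (6 − d² + 2cos(α−β) − 2d(sin α − sin β))/8 = -16.849254, |c| > 1 → infeasible
Shortest: RSL with L = 79.663355 m ≈ 79.6634 m

79.6634 m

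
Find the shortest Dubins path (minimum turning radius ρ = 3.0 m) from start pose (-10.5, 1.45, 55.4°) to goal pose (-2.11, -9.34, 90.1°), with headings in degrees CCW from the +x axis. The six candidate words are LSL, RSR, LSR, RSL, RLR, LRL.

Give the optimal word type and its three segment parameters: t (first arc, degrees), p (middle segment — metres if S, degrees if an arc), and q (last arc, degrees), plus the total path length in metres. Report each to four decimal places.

RSL: t = 166.5172°, p = 7.4289 m, q = 201.2172°, L = 26.6835 m

Let ψ = atan2(Δy, Δx) = atan2(-10.79, 8.39) = -52.1324° be the start→goal bearing.
Normalize: d = |goal − start| / ρ = 13.668072/3.0 = 4.556024, α = (θ_start − ψ) mod 360° = 107.5324° = 1.876794 rad, β = (θ_goal − ψ) mod 360° = 142.2324° = 2.482423 rad.
Common terms: sin α = 0.953547, cos α = -0.301245, sin β = 0.612461, cos β = -0.790501, cos(α−β) = 0.822144, d² = 20.757356. Work in radians in the unit-radius frame; every candidate has L = ρ·(t + p + q).
LSL: p² = 2 + d² − 2cos(α−β) + 2d(sin α − sin β) = 24.221063; p = √p² = 4.921490; φ = atan2(cos β − cos α, d + sin α − sin β) = -0.099577 rad; t = (φ − α) mod 2π = 4.306815 rad, q = (β − φ) mod 2π = 2.582000 rad → L = 3.0·(4.306815 + 4.921490 + 2.582000) = 3.0·11.810304 = 35.430913 m
RSR: p² = 2 + d² − 2cos(α−β) + 2d(sin β − sin α) = 18.005072; p = √p² = 4.243238; φ = atan2(cos α − cos β, d − sin α + sin β) = 0.115560 rad; t = (α − φ) mod 2π = 1.761234 rad, q = (φ − β) mod 2π = 3.916322 rad → L = 3.0·(1.761234 + 4.243238 + 3.916322) = 3.0·9.920794 = 29.762383 m
LSR: p² = d² − 2 + 2cos(α−β) + 2d(sin α + sin β) = 34.671179; p = √p² = 5.888224; φ = atan2(−cos α − cos β, d + sin α + sin β) − atan2(−2, p) = 0.503910 rad; t = (φ − α) mod 2π = 4.910301 rad, q = (φ − β) mod 2π = 4.304672 rad → L = 3.0·(4.910301 + 5.888224 + 4.304672) = 3.0·15.103198 = 45.309593 m
RSL: p² = d² − 2 + 2cos(α−β) − 2d(sin α + sin β) = 6.132108; p = √p² = 2.476309; φ = atan2(cos α + cos β, d − sin α − sin β) − atan2(2, p) = -1.029480 rad; t = (α − φ) mod 2π = 2.906274 rad, q = (β − φ) mod 2π = 3.511903 rad → L = 3.0·(2.906274 + 2.476309 + 3.511903) = 3.0·8.894487 = 26.683460 m
RLR: c = (6 − d² + 2cos(α−β) + 2d(sin α − sin β))/8 = -1.250634, |c| > 1 → infeasible
LRL: c = (6 − d² + 2cos(α−β) − 2d(sin α − sin β))/8 = -2.027633, |c| > 1 → infeasible
Shortest: RSL with L = 26.683460 m ≈ 26.6835 m
Convert RSL to answer units (arcs ×180/π): t = 2.906274·180/π = 166.5172°, p = ρ·p = 3.0·2.476309 = 7.4289 m, q = 3.511903·180/π = 201.2172°, L = 26.6835 m.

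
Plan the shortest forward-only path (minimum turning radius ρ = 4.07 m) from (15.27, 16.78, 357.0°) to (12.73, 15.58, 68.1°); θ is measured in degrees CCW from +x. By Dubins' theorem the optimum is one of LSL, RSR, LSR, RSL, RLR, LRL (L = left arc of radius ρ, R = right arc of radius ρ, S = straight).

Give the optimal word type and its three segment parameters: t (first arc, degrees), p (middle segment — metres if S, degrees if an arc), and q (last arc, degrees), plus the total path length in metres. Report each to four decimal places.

Let ψ = atan2(Δy, Δx) = atan2(-1.20, -2.54) = -154.7120° be the start→goal bearing.
Normalize: d = |goal − start| / ρ = 2.809199/4.07 = 0.690221, α = (θ_start − ψ) mod 360° = 151.7120° = 2.647874 rad, β = (θ_goal − ψ) mod 360° = 222.8120° = 3.888804 rad.
Common terms: sin α = 0.473903, cos α = -0.880577, sin β = -0.679595, cos β = -0.733587, cos(α−β) = 0.323917, d² = 0.476405. Work in radians in the unit-radius frame; every candidate has L = ρ·(t + p + q).
LSL: p² = 2 + d² − 2cos(α−β) + 2d(sin α − sin β) = 3.420908; p = √p² = 1.849570; φ = atan2(cos β − cos α, d + sin α − sin β) = 0.079556 rad; t = (φ − α) mod 2π = 3.714867 rad, q = (β − φ) mod 2π = 3.809247 rad → L = 4.07·(3.714867 + 1.849570 + 3.809247) = 4.07·9.373684 = 38.150894 m
RSR: p² = 2 + d² − 2cos(α−β) + 2d(sin β − sin α) = 0.236232; p = √p² = 0.486037; φ = atan2(cos α − cos β, d − sin α + sin β) = -2.834357 rad; t = (α − φ) mod 2π = 5.482232 rad, q = (φ − β) mod 2π = 5.843210 rad → L = 4.07·(5.482232 + 0.486037 + 5.843210) = 4.07·11.811479 = 48.072719 m
LSR: p² = d² − 2 + 2cos(α−β) + 2d(sin α + sin β) = -1.159706 < 0 → infeasible
RSL: p² = d² − 2 + 2cos(α−β) − 2d(sin α + sin β) = -0.591814 < 0 → infeasible
RLR: c = (6 − d² + 2cos(α−β) + 2d(sin α − sin β))/8 = 0.970471; p = 2π − arccos c = 6.039565 rad; φ = atan2(cos α − cos β, d − sin α + sin β) = -2.834357 rad; t = (α − φ + p/2) mod 2π = 2.218829 rad, q = (α − β − t + p) mod 2π = 2.579807 rad → L = 4.07·(2.218829 + 6.039565 + 2.579807) = 4.07·10.838200 = 44.111475 m
LRL: c = (6 − d² + 2cos(α−β) − 2d(sin α − sin β))/8 = 0.572387; p = 2π − arccos c = 5.321802 rad; φ = atan2(cos β − cos α, d + sin α − sin β) = 0.079556 rad; t = (φ − α + p/2) mod 2π = 0.092583 rad, q = (β − α − t + p) mod 2π = 0.186963 rad → L = 4.07·(0.092583 + 5.321802 + 0.186963) = 4.07·5.601348 = 22.797488 m
Shortest: LRL with L = 22.797488 m ≈ 22.7975 m
Convert LRL to answer units (arcs ×180/π): t = 0.092583·180/π = 5.3046°, p = 5.321802·180/π = 304.9168°, q = 0.186963·180/π = 10.7122°, L = 22.7975 m.

LRL: t = 5.3046°, p = 304.9168°, q = 10.7122°, L = 22.7975 m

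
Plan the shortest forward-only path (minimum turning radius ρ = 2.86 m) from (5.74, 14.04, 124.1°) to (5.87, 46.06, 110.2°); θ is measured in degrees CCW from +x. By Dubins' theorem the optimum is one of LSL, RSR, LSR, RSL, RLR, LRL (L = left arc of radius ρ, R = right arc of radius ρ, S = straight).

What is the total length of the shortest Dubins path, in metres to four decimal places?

32.1503 m

Let ψ = atan2(Δy, Δx) = atan2(32.02, 0.13) = 89.7674° be the start→goal bearing.
Normalize: d = |goal − start| / ρ = 32.020264/2.86 = 11.195896, α = (θ_start − ψ) mod 360° = 34.3326° = 0.599217 rad, β = (θ_goal − ψ) mod 360° = 20.4326° = 0.356616 rad.
Common terms: sin α = 0.563996, cos α = 0.825777, sin β = 0.349106, cos β = 0.937083, cos(α−β) = 0.970716, d² = 125.348098. Work in radians in the unit-radius frame; every candidate has L = ρ·(t + p + q).
LSL: p² = 2 + d² − 2cos(α−β) + 2d(sin α − sin β) = 130.218452; p = √p² = 11.411330; φ = atan2(cos β − cos α, d + sin α − sin β) = 0.009754 rad; t = (φ − α) mod 2π = 5.693722 rad, q = (β − φ) mod 2π = 0.346862 rad → L = 2.86·(5.693722 + 11.411330 + 0.346862) = 2.86·17.451915 = 49.912476 m
RSR: p² = 2 + d² − 2cos(α−β) + 2d(sin β − sin α) = 120.594877; p = √p² = 10.981570; φ = atan2(cos α − cos β, d − sin α + sin β) = -0.010136 rad; t = (α − φ) mod 2π = 0.609353 rad, q = (φ − β) mod 2π = 5.916433 rad → L = 2.86·(0.609353 + 10.981570 + 5.916433) = 2.86·17.507356 = 50.071038 m
LSR: p² = d² − 2 + 2cos(α−β) + 2d(sin α + sin β) = 145.735517; p = √p² = 12.072097; φ = atan2(−cos α − cos β, d + sin α + sin β) − atan2(−2, p) = 0.019613 rad; t = (φ − α) mod 2π = 5.703581 rad, q = (φ − β) mod 2π = 5.946182 rad → L = 2.86·(5.703581 + 12.072097 + 5.946182) = 2.86·23.721860 = 67.844518 m
RSL: p² = d² − 2 + 2cos(α−β) − 2d(sin α + sin β) = 104.843544; p = √p² = 10.239314; φ = atan2(cos α + cos β, d − sin α − sin β) − atan2(2, p) = -0.023110 rad; t = (α − φ) mod 2π = 0.622327 rad, q = (β − φ) mod 2π = 0.379726 rad → L = 2.86·(0.622327 + 10.239314 + 0.379726) = 2.86·11.241366 = 32.150308 m
RLR: c = (6 − d² + 2cos(α−β) + 2d(sin α − sin β))/8 = -14.074360, |c| > 1 → infeasible
LRL: c = (6 − d² + 2cos(α−β) − 2d(sin α − sin β))/8 = -15.277307, |c| > 1 → infeasible
Shortest: RSL with L = 32.150308 m ≈ 32.1503 m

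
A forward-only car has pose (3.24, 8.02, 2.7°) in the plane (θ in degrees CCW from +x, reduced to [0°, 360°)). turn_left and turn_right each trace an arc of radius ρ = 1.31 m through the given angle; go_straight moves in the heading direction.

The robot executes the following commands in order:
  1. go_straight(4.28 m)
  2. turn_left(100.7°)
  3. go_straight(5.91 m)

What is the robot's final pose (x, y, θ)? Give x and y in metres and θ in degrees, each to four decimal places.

set_pose: (x, y, θ) = (3.2400, 8.0200, 2.7000°), ρ = 1.31
go_straight(4.28): x += 4.28·cos θ, y += 4.28·sin θ → (7.5152, 8.2216, 2.7000°)
turn_left(100.7°): centre at ρ to the left, rotate +100.7° → (8.7279, 9.8338, 103.4000°)
go_straight(5.91): x += 5.91·cos θ, y += 5.91·sin θ → (7.3582, 15.5829, 103.4000°)

(7.3582, 15.5829, 103.4000°)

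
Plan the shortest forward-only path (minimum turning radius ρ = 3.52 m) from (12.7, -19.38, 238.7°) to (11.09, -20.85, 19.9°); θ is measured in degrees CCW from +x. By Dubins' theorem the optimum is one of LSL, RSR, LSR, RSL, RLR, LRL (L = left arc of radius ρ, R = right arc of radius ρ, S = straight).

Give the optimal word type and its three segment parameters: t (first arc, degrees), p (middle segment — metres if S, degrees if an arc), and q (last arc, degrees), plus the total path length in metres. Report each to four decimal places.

LRL: t = 59.8238°, p = 301.5336°, q = 22.9098°, L = 23.6077 m

Let ψ = atan2(Δy, Δx) = atan2(-1.47, -1.61) = -137.6026° be the start→goal bearing.
Normalize: d = |goal − start| / ρ = 2.180138/3.52 = 0.619357, α = (θ_start − ψ) mod 360° = 16.3026° = 0.284533 rad, β = (θ_goal − ψ) mod 360° = 157.5026° = 2.748938 rad.
Common terms: sin α = 0.280710, cos α = 0.959793, sin β = 0.382642, cos β = -0.923897, cos(α−β) = -0.779338, d² = 0.383603. Work in radians in the unit-radius frame; every candidate has L = ρ·(t + p + q).
LSL: p² = 2 + d² − 2cos(α−β) + 2d(sin α − sin β) = 3.816014; p = √p² = 1.953462; φ = atan2(cos β − cos α, d + sin α − sin β) = -1.302721 rad; t = (φ − α) mod 2π = 4.695931 rad, q = (β − φ) mod 2π = 4.051660 rad → L = 3.52·(4.695931 + 1.953462 + 4.051660) = 3.52·10.701052 = 37.667704 m
RSR: p² = 2 + d² − 2cos(α−β) + 2d(sin β − sin α) = 4.068545; p = √p² = 2.017063; φ = atan2(cos α − cos β, d − sin α + sin β) = 1.205106 rad; t = (α − φ) mod 2π = 5.362613 rad, q = (φ − β) mod 2π = 4.739353 rad → L = 3.52·(5.362613 + 2.017063 + 4.739353) = 3.52·12.119029 = 42.658982 m
LSR: p² = d² − 2 + 2cos(α−β) + 2d(sin α + sin β) = -2.353369 < 0 → infeasible
RSL: p² = d² − 2 + 2cos(α−β) − 2d(sin α + sin β) = -3.996776 < 0 → infeasible
RLR: c = (6 − d² + 2cos(α−β) + 2d(sin α − sin β))/8 = 0.491432; p = 2π − arccos c = 5.226122 rad; φ = atan2(cos α − cos β, d − sin α + sin β) = 1.205106 rad; t = (α − φ + p/2) mod 2π = 1.692488 rad, q = (α − β − t + p) mod 2π = 1.069229 rad → L = 3.52·(1.692488 + 5.226122 + 1.069229) = 3.52·7.987839 = 28.117195 m
LRL: c = (6 − d² + 2cos(α−β) − 2d(sin α − sin β))/8 = 0.522998; p = 2π − arccos c = 5.262754 rad; φ = atan2(cos β − cos α, d + sin α − sin β) = -1.302721 rad; t = (φ − α + p/2) mod 2π = 1.044122 rad, q = (β − α − t + p) mod 2π = 0.399851 rad → L = 3.52·(1.044122 + 5.262754 + 0.399851) = 3.52·6.706727 = 23.607680 m
Shortest: LRL with L = 23.607680 m ≈ 23.6077 m
Convert LRL to answer units (arcs ×180/π): t = 1.044122·180/π = 59.8238°, p = 5.262754·180/π = 301.5336°, q = 0.399851·180/π = 22.9098°, L = 23.6077 m.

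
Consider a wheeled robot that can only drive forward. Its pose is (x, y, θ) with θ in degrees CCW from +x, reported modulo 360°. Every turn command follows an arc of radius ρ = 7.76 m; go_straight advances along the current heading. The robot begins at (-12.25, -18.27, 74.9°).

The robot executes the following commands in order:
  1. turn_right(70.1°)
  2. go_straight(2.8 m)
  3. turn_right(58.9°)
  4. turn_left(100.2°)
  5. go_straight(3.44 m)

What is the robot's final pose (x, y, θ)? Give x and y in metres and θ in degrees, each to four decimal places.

set_pose: (x, y, θ) = (-12.2500, -18.2700, 74.9000°), ρ = 7.76
turn_right(70.1°): centre at ρ to the right, rotate −70.1° → (-5.4073, -12.5587, 4.8000°)
go_straight(2.8): x += 2.8·cos θ, y += 2.8·sin θ → (-2.6171, -12.3244, 4.8000°)
turn_right(58.9°): centre at ρ to the right, rotate −58.9° → (4.3182, -15.5070, -54.1000° ≡ 305.9000°)
turn_left(100.2°): centre at ρ to the left, rotate +100.2° → (16.1956, -16.3375, 406.1000° ≡ 46.1000°)
go_straight(3.44): x += 3.44·cos θ, y += 3.44·sin θ → (18.5809, -13.8588, 46.1000°)

(18.5809, -13.8588, 46.1000°)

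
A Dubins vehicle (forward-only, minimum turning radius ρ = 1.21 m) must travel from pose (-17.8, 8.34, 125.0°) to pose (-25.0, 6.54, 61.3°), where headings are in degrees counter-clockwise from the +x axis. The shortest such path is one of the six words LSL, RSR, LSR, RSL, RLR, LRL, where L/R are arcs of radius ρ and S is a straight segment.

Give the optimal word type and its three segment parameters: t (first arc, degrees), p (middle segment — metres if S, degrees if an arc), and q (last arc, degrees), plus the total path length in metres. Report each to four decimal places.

LSR: t = 99.6816°, p = 4.8463 m, q = 163.3816°, L = 10.4018 m

Let ψ = atan2(Δy, Δx) = atan2(-1.80, -7.20) = -165.9638° be the start→goal bearing.
Normalize: d = |goal − start| / ρ = 7.421590/1.21 = 6.133546, α = (θ_start − ψ) mod 360° = 290.9638° = 5.078276 rad, β = (θ_goal − ψ) mod 360° = 227.2638° = 3.966501 rad.
Common terms: sin α = -0.933807, cos α = 0.357777, sin β = -0.734485, cos β = -0.678624, cos(α−β) = 0.443071, d² = 37.620381. Work in radians in the unit-radius frame; every candidate has L = ρ·(t + p + q).
LSL: p² = 2 + d² − 2cos(α−β) + 2d(sin α − sin β) = 36.289144; p = √p² = 6.024047; φ = atan2(cos β − cos α, d + sin α − sin β) = -0.172904 rad; t = (φ − α) mod 2π = 1.032005 rad, q = (β − φ) mod 2π = 4.139405 rad → L = 1.21·(1.032005 + 6.024047 + 4.139405) = 1.21·11.195458 = 13.546504 m
RSR: p² = 2 + d² − 2cos(α−β) + 2d(sin β − sin α) = 41.179333; p = √p² = 6.417113; φ = atan2(cos α − cos β, d − sin α + sin β) = 0.162216 rad; t = (α − φ) mod 2π = 4.916059 rad, q = (φ − β) mod 2π = 2.478901 rad → L = 1.21·(4.916059 + 6.417113 + 2.478901) = 1.21·13.812073 = 16.712608 m
LSR: p² = d² − 2 + 2cos(α−β) + 2d(sin α + sin β) = 16.041429; p = √p² = 4.005175; φ = atan2(−cos α − cos β, d + sin α + sin β) − atan2(−2, p) = 0.534862 rad; t = (φ − α) mod 2π = 1.739771 rad, q = (φ − β) mod 2π = 2.851546 rad → L = 1.21·(1.739771 + 4.005175 + 2.851546) = 1.21·8.596493 = 10.401756 m
RSL: p² = d² − 2 + 2cos(α−β) − 2d(sin α + sin β) = 56.971618; p = √p² = 7.547955; φ = atan2(cos α + cos β, d − sin α − sin β) − atan2(2, p) = -0.300121 rad; t = (α − φ) mod 2π = 5.378397 rad, q = (β − φ) mod 2π = 4.266622 rad → L = 1.21·(5.378397 + 7.547955 + 4.266622) = 1.21·17.192974 = 20.803498 m
RLR: c = (6 − d² + 2cos(α−β) + 2d(sin α − sin β))/8 = -4.147417, |c| > 1 → infeasible
LRL: c = (6 − d² + 2cos(α−β) − 2d(sin α − sin β))/8 = -3.536143, |c| > 1 → infeasible
Shortest: LSR with L = 10.401756 m ≈ 10.4018 m
Convert LSR to answer units (arcs ×180/π): t = 1.739771·180/π = 99.6816°, p = ρ·p = 1.21·4.005175 = 4.8463 m, q = 2.851546·180/π = 163.3816°, L = 10.4018 m.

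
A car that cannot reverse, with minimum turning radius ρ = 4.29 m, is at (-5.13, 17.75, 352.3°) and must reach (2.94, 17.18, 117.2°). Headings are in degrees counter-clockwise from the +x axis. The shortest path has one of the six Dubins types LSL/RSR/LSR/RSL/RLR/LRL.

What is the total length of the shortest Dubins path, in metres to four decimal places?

28.7280 m

Let ψ = atan2(Δy, Δx) = atan2(-0.57, 8.07) = -4.0402° be the start→goal bearing.
Normalize: d = |goal − start| / ρ = 8.090105/4.29 = 1.885805, α = (θ_start − ψ) mod 360° = 356.3402° = 6.219310 rad, β = (θ_goal − ψ) mod 360° = 121.2402° = 2.116041 rad.
Common terms: sin α = -0.063832, cos α = 0.997961, sin β = 0.855001, cos β = -0.518627, cos(α−β) = -0.572146, d² = 3.556262. Work in radians in the unit-radius frame; every candidate has L = ρ·(t + p + q).
LSL: p² = 2 + d² − 2cos(α−β) + 2d(sin α − sin β) = 3.235075; p = √p² = 1.798631; φ = atan2(cos β − cos α, d + sin α − sin β) = -1.003189 rad; t = (φ − α) mod 2π = 5.343872 rad, q = (β − φ) mod 2π = 3.119230 rad → L = 4.29·(5.343872 + 1.798631 + 3.119230) = 4.29·10.261733 = 44.022834 m
RSR: p² = 2 + d² − 2cos(α−β) + 2d(sin β − sin α) = 10.166033; p = √p² = 3.188422; φ = atan2(cos α − cos β, d − sin α + sin β) = 0.495708 rad; t = (α − φ) mod 2π = 5.723602 rad, q = (φ − β) mod 2π = 4.662853 rad → L = 4.29·(5.723602 + 3.188422 + 4.662853) = 4.29·13.574876 = 58.236218 m
LSR: p² = d² − 2 + 2cos(α−β) + 2d(sin α + sin β) = 3.395950; p = √p² = 1.842810; φ = atan2(−cos α − cos β, d + sin α + sin β) − atan2(−2, p) = 0.649100 rad; t = (φ − α) mod 2π = 0.712975 rad, q = (φ − β) mod 2π = 4.816244 rad → L = 4.29·(0.712975 + 1.842810 + 4.816244) = 4.29·7.372030 = 31.626009 m
RSL: p² = d² − 2 + 2cos(α−β) − 2d(sin α + sin β) = -2.572009 < 0 → infeasible
RLR: c = (6 − d² + 2cos(α−β) + 2d(sin α − sin β))/8 = -0.270754; p = 2π − arccos c = 4.438213 rad; φ = atan2(cos α − cos β, d − sin α + sin β) = 0.495708 rad; t = (α − φ + p/2) mod 2π = 1.659523 rad, q = (α − β − t + p) mod 2π = 0.598774 rad → L = 4.29·(1.659523 + 4.438213 + 0.598774) = 4.29·6.696509 = 28.728024 m
LRL: c = (6 − d² + 2cos(α−β) − 2d(sin α − sin β))/8 = 0.595616; p = 2π − arccos c = 5.350421 rad; φ = atan2(cos β − cos α, d + sin α − sin β) = -1.003189 rad; t = (φ − α + p/2) mod 2π = 1.735897 rad, q = (β − α − t + p) mod 2π = 5.794440 rad → L = 4.29·(1.735897 + 5.350421 + 5.794440) = 4.29·12.880758 = 55.258452 m
Shortest: RLR with L = 28.728024 m ≈ 28.7280 m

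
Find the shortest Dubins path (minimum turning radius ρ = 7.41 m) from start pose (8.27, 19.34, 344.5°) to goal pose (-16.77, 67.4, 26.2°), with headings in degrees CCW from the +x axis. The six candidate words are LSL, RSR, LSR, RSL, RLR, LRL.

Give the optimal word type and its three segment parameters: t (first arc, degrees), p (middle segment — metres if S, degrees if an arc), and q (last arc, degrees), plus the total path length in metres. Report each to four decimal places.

LSR: t = 161.0410°, p = 38.9725 m, q = 119.3410°, L = 75.2340 m

Let ψ = atan2(Δy, Δx) = atan2(48.06, -25.04) = 117.5202° be the start→goal bearing.
Normalize: d = |goal − start| / ρ = 54.191929/7.41 = 7.313351, α = (θ_start − ψ) mod 360° = 226.9798° = 3.961545 rad, β = (θ_goal − ψ) mod 360° = 268.6798° = 4.689347 rad.
Common terms: sin α = -0.731113, cos α = -0.682256, sin β = -0.999735, cos β = -0.023040, cos(α−β) = 0.746638, d² = 53.485100. Work in radians in the unit-radius frame; every candidate has L = ρ·(t + p + q).
LSL: p² = 2 + d² − 2cos(α−β) + 2d(sin α − sin β) = 57.920869; p = √p² = 7.610576; φ = atan2(cos β − cos α, d + sin α − sin β) = 0.086727 rad; t = (φ − α) mod 2π = 2.408368 rad, q = (β − φ) mod 2π = 4.602620 rad → L = 7.41·(2.408368 + 7.610576 + 4.602620) = 7.41·14.621564 = 108.345787 m
RSR: p² = 2 + d² − 2cos(α−β) + 2d(sin β − sin α) = 50.062778; p = √p² = 7.075505; φ = atan2(cos α − cos β, d − sin α + sin β) = -0.093304 rad; t = (α − φ) mod 2π = 4.054849 rad, q = (φ − β) mod 2π = 1.500534 rad → L = 7.41·(4.054849 + 7.075505 + 1.500534) = 7.41·12.630888 = 93.594884 m
LSR: p² = d² − 2 + 2cos(α−β) + 2d(sin α + sin β) = 27.661784; p = √p² = 5.259447; φ = atan2(−cos α − cos β, d + sin α + sin β) − atan2(−2, p) = 0.489056 rad; t = (φ − α) mod 2π = 2.810697 rad, q = (φ − β) mod 2π = 2.082894 rad → L = 7.41·(2.810697 + 5.259447 + 2.082894) = 7.41·10.153038 = 75.234010 m
RSL: p² = d² − 2 + 2cos(α−β) − 2d(sin α + sin β) = 78.294968; p = √p² = 8.848444; φ = atan2(cos α + cos β, d − sin α − sin β) − atan2(2, p) = -0.300119 rad; t = (α − φ) mod 2π = 4.261664 rad, q = (β − φ) mod 2π = 4.989466 rad → L = 7.41·(4.261664 + 8.848444 + 4.989466) = 7.41·18.099574 = 134.117842 m
RLR: c = (6 − d² + 2cos(α−β) + 2d(sin α − sin β))/8 = -5.257847, |c| > 1 → infeasible
LRL: c = (6 − d² + 2cos(α−β) − 2d(sin α − sin β))/8 = -6.240109, |c| > 1 → infeasible
Shortest: LSR with L = 75.234010 m ≈ 75.2340 m
Convert LSR to answer units (arcs ×180/π): t = 2.810697·180/π = 161.0410°, p = ρ·p = 7.41·5.259447 = 38.9725 m, q = 2.082894·180/π = 119.3410°, L = 75.2340 m.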